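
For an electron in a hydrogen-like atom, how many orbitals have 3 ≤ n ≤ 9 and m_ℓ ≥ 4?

Treat each shell separately and count matching orbitals:
n=5 → 1; n=6 → 3; n=7 → 6; n=8 → 10; n=9 → 15.
Total orbitals: 1 + 3 + 6 + 10 + 15 = 35.

35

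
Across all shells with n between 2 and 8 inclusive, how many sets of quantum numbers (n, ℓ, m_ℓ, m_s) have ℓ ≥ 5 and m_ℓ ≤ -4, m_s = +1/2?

16

For each n in the range, tally the orbitals obeying ℓ ≥ 5 and m_ℓ ≤ -4:
n=6 → 2; n=7 → 5; n=8 → 9.
Orbitals: 2 + 5 + 9 = 16. With m_s fixed to +1/2 there is one state per orbital, so 16 states.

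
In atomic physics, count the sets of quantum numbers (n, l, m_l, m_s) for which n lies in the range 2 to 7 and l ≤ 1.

48

Treat each shell separately and count matching orbitals:
n=2 → 4; n=3 → 4; n=4 → 4; n=5 → 4; n=6 → 4; n=7 → 4.
Orbitals: 4 + 4 + 4 + 4 + 4 + 4 = 24. Including both spin states (m_s = ±1/2) gives 2 × 24 = 48 states.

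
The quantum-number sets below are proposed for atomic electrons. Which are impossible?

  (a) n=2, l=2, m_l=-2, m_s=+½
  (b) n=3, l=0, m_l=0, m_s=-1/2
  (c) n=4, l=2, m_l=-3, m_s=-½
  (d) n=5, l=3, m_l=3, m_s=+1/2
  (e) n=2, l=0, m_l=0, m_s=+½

(a) has l = 2 ≥ n = 2, violating 0 ≤ l ≤ n−1.
(c) has |m_l| = 3 > l = 2, violating −l ≤ m_l ≤ l.
The remaining sets (b), (d), (e) satisfy all four rules.

(a) and (c)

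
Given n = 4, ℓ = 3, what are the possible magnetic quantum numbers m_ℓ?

-3, -2, -1, 0, 1, 2, 3

m_ℓ takes every integer from −ℓ to +ℓ. With ℓ = 3 that gives the 7 values -3, -2, -1, 0, 1, 2, 3.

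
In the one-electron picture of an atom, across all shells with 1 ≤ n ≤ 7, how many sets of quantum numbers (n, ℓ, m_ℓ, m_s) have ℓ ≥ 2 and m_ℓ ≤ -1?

Count contributing orbitals for each principal shell:
n=3 → 2; n=4 → 5; n=5 → 9; n=6 → 14; n=7 → 20.
Orbitals: 2 + 5 + 9 + 14 + 20 = 50. Including both spin states (m_s = ±1/2) gives 2 × 50 = 100 states.

100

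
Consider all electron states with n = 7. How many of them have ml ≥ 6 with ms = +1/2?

1

Go through l = 0, …, 6 (the values permitted for n = 7).
Contributions: l=6 → 1.
Orbitals: 1. With ms fixed to a single value there is one state per orbital, giving 1 state.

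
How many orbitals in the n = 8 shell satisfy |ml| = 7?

2

With n = 8 the allowed l are 0, 1, …, 7.
Orbitals with |ml| = 7, by l: l=7 → 2.
Total orbitals: 2.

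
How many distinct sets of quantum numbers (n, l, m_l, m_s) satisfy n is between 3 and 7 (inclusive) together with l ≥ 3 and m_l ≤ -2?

Per-shell orbital counts meeting the constraint:
n=4 → 2; n=5 → 5; n=6 → 9; n=7 → 14.
Orbitals: 2 + 5 + 9 + 14 = 30. Including both spin states (m_s = ±1/2) gives 2 × 30 = 60 states.

60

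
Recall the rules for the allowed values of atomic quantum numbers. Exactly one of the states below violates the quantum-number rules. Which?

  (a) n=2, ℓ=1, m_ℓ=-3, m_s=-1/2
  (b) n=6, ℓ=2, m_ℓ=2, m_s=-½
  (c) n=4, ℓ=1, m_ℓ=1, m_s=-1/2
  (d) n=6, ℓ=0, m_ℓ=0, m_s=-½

(a) has |m_ℓ| = 3 > ℓ = 1, violating −ℓ ≤ m_ℓ ≤ ℓ.
The remaining sets (b), (c), (d) satisfy all four rules.

(a)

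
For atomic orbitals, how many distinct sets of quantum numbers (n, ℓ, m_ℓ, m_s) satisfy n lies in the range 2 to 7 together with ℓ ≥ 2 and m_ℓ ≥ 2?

70

Count contributing orbitals for each principal shell:
n=3 → 1; n=4 → 3; n=5 → 6; n=6 → 10; n=7 → 15.
Orbitals: 1 + 3 + 6 + 10 + 15 = 35. Including both spin states (m_s = ±1/2) gives 2 × 35 = 70 states.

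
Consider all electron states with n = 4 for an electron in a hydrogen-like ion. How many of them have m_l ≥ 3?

Go through l = 0, …, 3 (the values permitted for n = 4).
Per l-value: l=3 → 1.
Orbitals: 1. Each orbital carries two spin states, so 1 × 2 = 2 states.

2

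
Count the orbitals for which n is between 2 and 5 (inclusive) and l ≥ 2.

Treat each shell separately and count matching orbitals:
n=3 → 5; n=4 → 12; n=5 → 21.
Total orbitals: 5 + 12 + 21 = 38.

38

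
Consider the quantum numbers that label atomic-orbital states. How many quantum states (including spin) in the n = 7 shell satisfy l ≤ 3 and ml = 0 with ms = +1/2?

4

Orbitals with l ≤ 3 and ml = 0, by l: l=0 → 1; l=1 → 1; l=2 → 1; l=3 → 1.
Orbitals: 1 + 1 + 1 + 1 = 4. With ms fixed to a single value there is one state per orbital, giving 4 states.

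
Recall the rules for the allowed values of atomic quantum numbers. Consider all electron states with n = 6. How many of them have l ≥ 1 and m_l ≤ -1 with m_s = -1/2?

15

With n = 6 the allowed l are 0, 1, …, 5.
The (l, m_l) pairs meeting l ≥ 1 and m_l ≤ -1 give: l=1 → 1; l=2 → 2; l=3 → 3; l=4 → 4; l=5 → 5.
Orbitals: 1 + 2 + 3 + 4 + 5 = 15. With m_s fixed to a single value there is one state per orbital, giving 15 states.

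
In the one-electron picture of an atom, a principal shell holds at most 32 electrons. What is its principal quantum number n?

2n² = 32 ⇒ n² = 16 ⇒ n = 4.

n = 4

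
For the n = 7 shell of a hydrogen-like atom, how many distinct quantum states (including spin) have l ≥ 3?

With n = 7 the allowed l are 0, 1, …, 6.
Contributions: l=3 → 7; l=4 → 9; l=5 → 11; l=6 → 13.
Orbitals: 7 + 9 + 11 + 13 = 40. Each orbital carries two spin states, so 40 × 2 = 80 states.

80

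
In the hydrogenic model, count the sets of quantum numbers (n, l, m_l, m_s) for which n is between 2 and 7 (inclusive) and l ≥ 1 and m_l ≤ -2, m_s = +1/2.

35

Work shell by shell — for each n, count the (l, m_l) pairs that satisfy l ≥ 1 and m_l ≤ -2:
n=3 → 1; n=4 → 3; n=5 → 6; n=6 → 10; n=7 → 15.
Orbitals: 1 + 3 + 6 + 10 + 15 = 35. With m_s fixed to +1/2 there is one state per orbital, so 35 states.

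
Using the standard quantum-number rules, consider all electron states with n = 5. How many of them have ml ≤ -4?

2

Orbitals with ml ≤ -4, by l: l=4 → 1.
Orbitals: 1. Each orbital carries two spin states, so 1 × 2 = 2 states.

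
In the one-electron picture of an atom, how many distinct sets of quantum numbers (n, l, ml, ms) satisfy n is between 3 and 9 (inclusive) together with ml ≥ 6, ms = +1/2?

10

Work shell by shell — for each n, count the (l, ml) pairs that satisfy ml ≥ 6:
n=7 → 1; n=8 → 3; n=9 → 6.
Orbitals: 1 + 3 + 6 = 10. With ms fixed to +1/2 there is one state per orbital, so 10 states.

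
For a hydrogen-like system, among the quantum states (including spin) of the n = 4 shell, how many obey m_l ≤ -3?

Contributions: l=3 → 1.
Orbitals: 1. Each orbital carries two spin states, so 1 × 2 = 2 states.

2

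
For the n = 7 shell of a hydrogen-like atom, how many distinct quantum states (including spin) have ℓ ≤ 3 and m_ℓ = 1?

6

Orbitals with ℓ ≤ 3 and m_ℓ = 1, by ℓ: ℓ=1 → 1; ℓ=2 → 1; ℓ=3 → 1.
Orbitals: 1 + 1 + 1 = 3. Each orbital carries two spin states, so 3 × 2 = 6 states.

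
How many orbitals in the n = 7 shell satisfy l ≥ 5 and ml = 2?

2

For n = 7, l ranges over 0 … 6.
Per l-value: l=5 → 1; l=6 → 1.
Total orbitals: 1 + 1 = 2.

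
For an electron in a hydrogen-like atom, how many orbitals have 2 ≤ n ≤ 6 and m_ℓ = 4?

Treat each shell separately and count matching orbitals:
n=5 → 1; n=6 → 2.
Total orbitals: 1 + 2 = 3.

3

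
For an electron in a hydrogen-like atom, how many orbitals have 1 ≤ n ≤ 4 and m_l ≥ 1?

10

Count contributing orbitals for each principal shell:
n=2 → 1; n=3 → 3; n=4 → 6.
Total orbitals: 1 + 3 + 6 = 10.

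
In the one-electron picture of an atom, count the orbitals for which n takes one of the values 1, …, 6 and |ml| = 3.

For each n in the range, tally the orbitals obeying |ml| = 3:
n=4 → 2; n=5 → 4; n=6 → 6.
Total orbitals: 2 + 4 + 6 = 12.

12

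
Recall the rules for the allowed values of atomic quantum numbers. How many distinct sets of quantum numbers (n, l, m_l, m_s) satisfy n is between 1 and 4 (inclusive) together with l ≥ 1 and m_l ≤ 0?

32

Count contributing orbitals for each principal shell:
n=2 → 2; n=3 → 5; n=4 → 9.
Orbitals: 2 + 5 + 9 = 16. Including both spin states (m_s = ±1/2) gives 2 × 16 = 32 states.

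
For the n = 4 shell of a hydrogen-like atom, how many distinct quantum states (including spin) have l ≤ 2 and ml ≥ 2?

With n = 4 the allowed l are 0, 1, …, 3.
Per l-value: l=2 → 1.
Orbitals: 1. Each orbital carries two spin states, so 1 × 2 = 2 states.

2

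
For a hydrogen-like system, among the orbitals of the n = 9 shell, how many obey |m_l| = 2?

14

For n = 9, l ranges over 0 … 8.
Contributions: l=2 → 2; l=3 → 2; l=4 → 2; l=5 → 2; l=6 → 2; l=7 → 2; l=8 → 2.
Total orbitals: 2 + 2 + 2 + 2 + 2 + 2 + 2 = 14.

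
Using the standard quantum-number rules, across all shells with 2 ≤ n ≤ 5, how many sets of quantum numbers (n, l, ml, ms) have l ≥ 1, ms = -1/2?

Per-shell orbital counts meeting the constraint:
n=2 → 3; n=3 → 8; n=4 → 15; n=5 → 24.
Orbitals: 3 + 8 + 15 + 24 = 50. With ms fixed to -1/2 there is one state per orbital, so 50 states.

50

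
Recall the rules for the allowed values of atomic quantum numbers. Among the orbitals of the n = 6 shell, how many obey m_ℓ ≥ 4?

The n = 6 shell has ℓ = 0 through 5; check each.
Orbitals with m_ℓ ≥ 4, by ℓ: ℓ=4 → 1; ℓ=5 → 2.
Total orbitals: 1 + 2 = 3.

3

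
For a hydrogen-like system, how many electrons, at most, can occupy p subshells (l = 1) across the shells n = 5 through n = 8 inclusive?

24

A p subshell (l = 1) exists for every n ≥ 2, so shells n = 5, 6, 7, 8 each contribute one — 4 subshells.
Since each p subshell holds 2(2·1+1) = 6 electrons, the total is 4 × 6 = 24.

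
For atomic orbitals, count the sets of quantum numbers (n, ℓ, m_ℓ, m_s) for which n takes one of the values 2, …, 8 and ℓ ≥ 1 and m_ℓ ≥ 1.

For each n in the range, tally the orbitals obeying ℓ ≥ 1 and m_ℓ ≥ 1:
n=2 → 1; n=3 → 3; n=4 → 6; n=5 → 10; n=6 → 15; n=7 → 21; n=8 → 28.
Orbitals: 1 + 3 + 6 + 10 + 15 + 21 + 28 = 84. Including both spin states (m_s = ±1/2) gives 2 × 84 = 168 states.

168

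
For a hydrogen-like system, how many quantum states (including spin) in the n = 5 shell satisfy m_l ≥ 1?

With n = 5 the allowed l are 0, 1, …, 4.
Contributions: l=1 → 1; l=2 → 2; l=3 → 3; l=4 → 4.
Orbitals: 1 + 2 + 3 + 4 = 10. Each orbital carries two spin states, so 10 × 2 = 20 states.

20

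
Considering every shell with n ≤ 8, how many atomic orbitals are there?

Total orbitals = 1² + 2² + 3² + 4² + 5² + 6² + 7² + 8² = 204.

204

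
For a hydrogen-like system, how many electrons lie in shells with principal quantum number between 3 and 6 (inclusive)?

172

Shell n has n² orbitals: 3²=9 + 4²=16 + 5²=25 + 6²=36 = 86 orbitals.
Two spin states per orbital: 2 × 86 = 172 electrons.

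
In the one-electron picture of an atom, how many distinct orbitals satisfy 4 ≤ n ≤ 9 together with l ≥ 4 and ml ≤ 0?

95

Per-shell orbital counts meeting the constraint:
n=5 → 5; n=6 → 11; n=7 → 18; n=8 → 26; n=9 → 35.
Total orbitals: 5 + 11 + 18 + 26 + 35 = 95.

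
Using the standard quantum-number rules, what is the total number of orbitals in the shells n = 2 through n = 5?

Shell n has n² orbitals: 2²=4 + 3²=9 + 4²=16 + 5²=25 = 54 orbitals.

54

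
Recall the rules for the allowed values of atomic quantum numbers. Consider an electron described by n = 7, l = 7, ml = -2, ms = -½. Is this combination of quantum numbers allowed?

Invalid

The orbital quantum number must satisfy 0 ≤ l ≤ n−1. With n = 7 the allowed l values are 0, 1, 2, 3, 4, 5, 6, so l = 7 is out of range.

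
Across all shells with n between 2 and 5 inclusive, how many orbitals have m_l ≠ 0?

40

Count contributing orbitals for each principal shell:
n=2 → 2; n=3 → 6; n=4 → 12; n=5 → 20.
Total orbitals: 2 + 6 + 12 + 20 = 40.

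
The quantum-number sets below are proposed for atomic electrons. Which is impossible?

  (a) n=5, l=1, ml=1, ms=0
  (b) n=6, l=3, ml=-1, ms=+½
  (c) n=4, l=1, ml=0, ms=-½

(a) has ms = 0, but an electron's spin must be ±1/2.
The remaining sets (b), (c) satisfy all four rules.

(a)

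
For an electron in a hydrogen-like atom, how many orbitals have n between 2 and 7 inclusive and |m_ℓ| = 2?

Treat each shell separately and count matching orbitals:
n=3 → 2; n=4 → 4; n=5 → 6; n=6 → 8; n=7 → 10.
Total orbitals: 2 + 4 + 6 + 8 + 10 = 30.

30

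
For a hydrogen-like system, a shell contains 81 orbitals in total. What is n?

n² = 81 ⇒ n = 9.

n = 9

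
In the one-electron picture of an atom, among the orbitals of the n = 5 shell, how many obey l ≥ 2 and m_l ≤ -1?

With n = 5 the allowed l are 0, 1, …, 4.
The (l, m_l) pairs meeting l ≥ 2 and m_l ≤ -1 give: l=2 → 2; l=3 → 3; l=4 → 4.
Total orbitals: 2 + 3 + 4 = 9.

9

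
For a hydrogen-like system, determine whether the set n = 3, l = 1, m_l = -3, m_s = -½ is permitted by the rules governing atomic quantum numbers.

No

The magnetic quantum number must satisfy −l ≤ m_l ≤ l. With l = 1, m_l can only be -1, 0, 1, so m_l = -3 is forbidden.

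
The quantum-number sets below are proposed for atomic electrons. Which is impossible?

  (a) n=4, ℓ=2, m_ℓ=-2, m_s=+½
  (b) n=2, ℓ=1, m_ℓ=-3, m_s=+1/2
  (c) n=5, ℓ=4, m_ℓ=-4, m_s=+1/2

(b)

(b) has |m_ℓ| = 3 > ℓ = 1, violating −ℓ ≤ m_ℓ ≤ ℓ.
The remaining sets (a), (c) satisfy all four rules.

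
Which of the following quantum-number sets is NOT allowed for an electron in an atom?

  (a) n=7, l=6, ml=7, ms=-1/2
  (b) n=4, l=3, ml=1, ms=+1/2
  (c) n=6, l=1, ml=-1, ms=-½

(a) has |ml| = 7 > l = 6, violating −l ≤ ml ≤ l.
The remaining sets (b), (c) satisfy all four rules.

(a)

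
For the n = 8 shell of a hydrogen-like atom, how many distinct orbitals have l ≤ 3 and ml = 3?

1

For n = 8, l ranges over 0 … 7.
Per l-value: l=3 → 1.
Total orbitals: 1.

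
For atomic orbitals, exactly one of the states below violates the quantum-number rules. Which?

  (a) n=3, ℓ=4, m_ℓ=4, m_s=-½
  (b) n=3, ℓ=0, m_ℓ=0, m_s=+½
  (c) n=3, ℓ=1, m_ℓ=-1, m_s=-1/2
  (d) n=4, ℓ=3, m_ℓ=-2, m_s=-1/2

(a)

(a) has ℓ = 4 ≥ n = 3, violating 0 ≤ ℓ ≤ n−1.
The remaining sets (b), (c), (d) satisfy all four rules.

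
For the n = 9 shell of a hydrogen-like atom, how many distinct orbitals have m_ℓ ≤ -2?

28

Orbitals with m_ℓ ≤ -2, by ℓ: ℓ=2 → 1; ℓ=3 → 2; ℓ=4 → 3; ℓ=5 → 4; ℓ=6 → 5; ℓ=7 → 6; ℓ=8 → 7.
Total orbitals: 1 + 2 + 3 + 4 + 5 + 6 + 7 = 28.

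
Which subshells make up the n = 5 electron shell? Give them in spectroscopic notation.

For n = 5, ℓ runs from 0 to 4. In spectroscopic notation ℓ = 0,1,2,… ↔ s,p,d,f,g,h,i, so the subshells are 5s, 5p, 5d, 5f, 5g.

5s, 5p, 5d, 5f, 5g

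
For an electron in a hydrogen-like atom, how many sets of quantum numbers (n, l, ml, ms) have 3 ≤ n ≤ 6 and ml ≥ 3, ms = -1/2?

10

Per-shell orbital counts meeting the constraint:
n=4 → 1; n=5 → 3; n=6 → 6.
Orbitals: 1 + 3 + 6 = 10. With ms fixed to -1/2 there is one state per orbital, so 10 states.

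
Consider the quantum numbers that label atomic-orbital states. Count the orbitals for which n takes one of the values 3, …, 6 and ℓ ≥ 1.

Per-shell orbital counts meeting the constraint:
n=3 → 8; n=4 → 15; n=5 → 24; n=6 → 35.
Total orbitals: 8 + 15 + 24 + 35 = 82.

82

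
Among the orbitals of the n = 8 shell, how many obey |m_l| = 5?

Per l-value: l=5 → 2; l=6 → 2; l=7 → 2.
Total orbitals: 2 + 2 + 2 = 6.

6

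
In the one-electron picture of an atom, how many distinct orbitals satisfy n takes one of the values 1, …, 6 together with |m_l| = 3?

12

Per-shell orbital counts meeting the constraint:
n=4 → 2; n=5 → 4; n=6 → 6.
Total orbitals: 2 + 4 + 6 = 12.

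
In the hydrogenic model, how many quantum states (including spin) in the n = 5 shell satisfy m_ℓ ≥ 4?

2

For n = 5, ℓ ranges over 0 … 4.
Orbitals with m_ℓ ≥ 4, by ℓ: ℓ=4 → 1.
Orbitals: 1. Each orbital carries two spin states, so 1 × 2 = 2 states.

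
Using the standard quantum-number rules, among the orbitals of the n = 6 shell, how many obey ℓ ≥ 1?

35

With n = 6 the allowed ℓ are 0, 1, …, 5.
Contributions: ℓ=1 → 3; ℓ=2 → 5; ℓ=3 → 7; ℓ=4 → 9; ℓ=5 → 11.
Total orbitals: 3 + 5 + 7 + 9 + 11 = 35.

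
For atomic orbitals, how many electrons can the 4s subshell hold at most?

2

A subshell with l = 0 has 2l+1 = 1 orbital, each holding 2 electrons (spin ±1/2), so 1 × 2 = 2.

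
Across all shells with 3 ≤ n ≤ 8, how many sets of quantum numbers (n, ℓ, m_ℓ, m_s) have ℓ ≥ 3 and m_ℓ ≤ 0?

160

Count contributing orbitals for each principal shell:
n=4 → 4; n=5 → 9; n=6 → 15; n=7 → 22; n=8 → 30.
Orbitals: 4 + 9 + 15 + 22 + 30 = 80. Including both spin states (m_s = ±1/2) gives 2 × 80 = 160 states.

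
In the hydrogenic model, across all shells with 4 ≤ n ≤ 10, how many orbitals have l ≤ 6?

Count contributing orbitals for each principal shell:
n=4 → 16; n=5 → 25; n=6 → 36; n=7 → 49; n=8 → 49; n=9 → 49; n=10 → 49.
Total orbitals: 16 + 25 + 36 + 49 + 49 + 49 + 49 = 273.

273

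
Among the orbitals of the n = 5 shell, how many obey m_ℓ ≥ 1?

10

With n = 5 the allowed ℓ are 0, 1, …, 4.
The (ℓ, m_ℓ) pairs meeting m_ℓ ≥ 1 give: ℓ=1 → 1; ℓ=2 → 2; ℓ=3 → 3; ℓ=4 → 4.
Total orbitals: 1 + 2 + 3 + 4 = 10.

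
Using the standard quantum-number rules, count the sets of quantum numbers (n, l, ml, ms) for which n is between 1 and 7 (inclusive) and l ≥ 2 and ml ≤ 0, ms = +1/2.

65

Count contributing orbitals for each principal shell:
n=3 → 3; n=4 → 7; n=5 → 12; n=6 → 18; n=7 → 25.
Orbitals: 3 + 7 + 12 + 18 + 25 = 65. With ms fixed to +1/2 there is one state per orbital, so 65 states.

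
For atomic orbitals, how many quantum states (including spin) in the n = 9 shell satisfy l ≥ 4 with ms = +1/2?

Contributions: l=4 → 9; l=5 → 11; l=6 → 13; l=7 → 15; l=8 → 17.
Orbitals: 9 + 11 + 13 + 15 + 17 = 65. With ms fixed to a single value there is one state per orbital, giving 65 states.

65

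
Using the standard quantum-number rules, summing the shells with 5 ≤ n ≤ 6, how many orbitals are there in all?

61

Shell n has n² orbitals: 5²=25 + 6²=36 = 61 orbitals.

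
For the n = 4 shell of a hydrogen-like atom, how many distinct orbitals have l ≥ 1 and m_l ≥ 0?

For n = 4, l ranges over 0 … 3.
Per l-value: l=1 → 2; l=2 → 3; l=3 → 4.
Total orbitals: 2 + 3 + 4 = 9.

9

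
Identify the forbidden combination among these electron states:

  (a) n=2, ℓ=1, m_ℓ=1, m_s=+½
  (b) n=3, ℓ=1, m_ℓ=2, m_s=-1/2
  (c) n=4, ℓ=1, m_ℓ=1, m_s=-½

(b)

(b) has |m_ℓ| = 2 > ℓ = 1, violating −ℓ ≤ m_ℓ ≤ ℓ.
The remaining sets (a), (c) satisfy all four rules.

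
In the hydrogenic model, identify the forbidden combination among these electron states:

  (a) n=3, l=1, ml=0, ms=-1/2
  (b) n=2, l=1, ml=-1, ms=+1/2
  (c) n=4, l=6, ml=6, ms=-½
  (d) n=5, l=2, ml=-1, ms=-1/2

(c)

(c) has l = 6 ≥ n = 4, violating 0 ≤ l ≤ n−1.
The remaining sets (a), (b), (d) satisfy all four rules.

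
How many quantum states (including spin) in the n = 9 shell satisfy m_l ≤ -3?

42

The n = 9 shell has l = 0 through 8; check each.
Contributions: l=3 → 1; l=4 → 2; l=5 → 3; l=6 → 4; l=7 → 5; l=8 → 6.
Orbitals: 1 + 2 + 3 + 4 + 5 + 6 = 21. Each orbital carries two spin states, so 21 × 2 = 42 states.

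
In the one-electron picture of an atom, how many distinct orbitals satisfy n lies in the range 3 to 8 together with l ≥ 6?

Work shell by shell — for each n, count the (l, m_l) pairs that satisfy l ≥ 6:
n=7 → 13; n=8 → 28.
Total orbitals: 13 + 28 = 41.

41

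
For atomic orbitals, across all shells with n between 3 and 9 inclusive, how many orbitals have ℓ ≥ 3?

For each n in the range, tally the orbitals obeying ℓ ≥ 3:
n=4 → 7; n=5 → 16; n=6 → 27; n=7 → 40; n=8 → 55; n=9 → 72.
Total orbitals: 7 + 16 + 27 + 40 + 55 + 72 = 217.

217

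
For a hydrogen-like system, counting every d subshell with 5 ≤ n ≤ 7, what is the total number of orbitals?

15

A d subshell (l = 2) exists for every n ≥ 3, so shells n = 5, 6, 7 each contribute one — 3 subshells.
Since each d subshell has 2·2+1 = 5 orbitals, the total is 3 × 5 = 15.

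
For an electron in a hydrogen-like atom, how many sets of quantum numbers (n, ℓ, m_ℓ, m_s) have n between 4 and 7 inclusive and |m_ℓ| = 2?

56

For each n in the range, tally the orbitals obeying |m_ℓ| = 2:
n=4 → 4; n=5 → 6; n=6 → 8; n=7 → 10.
Orbitals: 4 + 6 + 8 + 10 = 28. Including both spin states (m_s = ±1/2) gives 2 × 28 = 56 states.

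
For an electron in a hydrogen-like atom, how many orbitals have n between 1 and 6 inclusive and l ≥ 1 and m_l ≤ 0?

Treat each shell separately and count matching orbitals:
n=2 → 2; n=3 → 5; n=4 → 9; n=5 → 14; n=6 → 20.
Total orbitals: 2 + 5 + 9 + 14 + 20 = 50.

50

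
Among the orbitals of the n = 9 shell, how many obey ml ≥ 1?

The n = 9 shell has l = 0 through 8; check each.
The (l, ml) pairs meeting ml ≥ 1 give: l=1 → 1; l=2 → 2; l=3 → 3; l=4 → 4; l=5 → 5; l=6 → 6; l=7 → 7; l=8 → 8.
Total orbitals: 1 + 2 + 3 + 4 + 5 + 6 + 7 + 8 = 36.

36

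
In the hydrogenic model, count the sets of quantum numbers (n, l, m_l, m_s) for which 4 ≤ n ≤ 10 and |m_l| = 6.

40

Treat each shell separately and count matching orbitals:
n=7 → 2; n=8 → 4; n=9 → 6; n=10 → 8.
Orbitals: 2 + 4 + 6 + 8 = 20. Including both spin states (m_s = ±1/2) gives 2 × 20 = 40 states.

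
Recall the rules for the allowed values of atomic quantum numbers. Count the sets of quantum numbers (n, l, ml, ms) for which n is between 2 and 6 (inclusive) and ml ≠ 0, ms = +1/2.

70

Per-shell orbital counts meeting the constraint:
n=2 → 2; n=3 → 6; n=4 → 12; n=5 → 20; n=6 → 30.
Orbitals: 2 + 6 + 12 + 20 + 30 = 70. With ms fixed to +1/2 there is one state per orbital, so 70 states.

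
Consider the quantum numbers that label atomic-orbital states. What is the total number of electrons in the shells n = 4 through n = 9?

Shell n has n² orbitals: 4²=16 + 5²=25 + 6²=36 + 7²=49 + 8²=64 + 9²=81 = 271 orbitals.
Two spin states per orbital: 2 × 271 = 542 electrons.

542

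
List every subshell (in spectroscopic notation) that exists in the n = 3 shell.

For n = 3, l runs from 0 to 2. In spectroscopic notation l = 0,1,2,… ↔ s,p,d,f,g,h,i, so the subshells are 3s, 3p, 3d.

3s, 3p, 3d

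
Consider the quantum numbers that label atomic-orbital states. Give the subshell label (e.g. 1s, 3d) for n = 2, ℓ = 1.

ℓ = 1 corresponds to the letter 'p', so the subshell is 2p.

2p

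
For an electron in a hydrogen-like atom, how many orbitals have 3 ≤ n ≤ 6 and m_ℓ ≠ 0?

68

Count contributing orbitals for each principal shell:
n=3 → 6; n=4 → 12; n=5 → 20; n=6 → 30.
Total orbitals: 6 + 12 + 20 + 30 = 68.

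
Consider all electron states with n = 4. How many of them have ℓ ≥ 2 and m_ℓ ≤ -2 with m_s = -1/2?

3

The n = 4 shell has ℓ = 0 through 3; check each.
Orbitals with ℓ ≥ 2 and m_ℓ ≤ -2, by ℓ: ℓ=2 → 1; ℓ=3 → 2.
Orbitals: 1 + 2 = 3. With m_s fixed to a single value there is one state per orbital, giving 3 states.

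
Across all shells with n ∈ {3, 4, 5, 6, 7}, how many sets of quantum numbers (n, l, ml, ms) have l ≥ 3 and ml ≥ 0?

Per-shell orbital counts meeting the constraint:
n=4 → 4; n=5 → 9; n=6 → 15; n=7 → 22.
Orbitals: 4 + 9 + 15 + 22 = 50. Including both spin states (ms = ±1/2) gives 2 × 50 = 100 states.

100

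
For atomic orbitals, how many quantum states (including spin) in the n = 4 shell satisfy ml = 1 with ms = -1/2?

3

The n = 4 shell has l = 0 through 3; check each.
Per l-value: l=1 → 1; l=2 → 1; l=3 → 1.
Orbitals: 1 + 1 + 1 = 3. With ms fixed to a single value there is one state per orbital, giving 3 states.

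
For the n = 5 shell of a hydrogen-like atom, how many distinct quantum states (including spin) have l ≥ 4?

18

The n = 5 shell has l = 0 through 4; check each.
Contributions: l=4 → 9.
Orbitals: 9. Each orbital carries two spin states, so 9 × 2 = 18 states.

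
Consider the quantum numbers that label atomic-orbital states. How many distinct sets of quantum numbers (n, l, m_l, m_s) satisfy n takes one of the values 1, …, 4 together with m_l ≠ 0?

Go shell by shell, enumerating (l, m_l) with m_l ≠ 0:
n=2 → 2; n=3 → 6; n=4 → 12.
Orbitals: 2 + 6 + 12 = 20. Including both spin states (m_s = ±1/2) gives 2 × 20 = 40 states.

40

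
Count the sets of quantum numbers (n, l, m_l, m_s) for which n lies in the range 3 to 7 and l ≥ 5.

For each n in the range, tally the orbitals obeying l ≥ 5:
n=6 → 11; n=7 → 24.
Orbitals: 11 + 24 = 35. Including both spin states (m_s = ±1/2) gives 2 × 35 = 70 states.

70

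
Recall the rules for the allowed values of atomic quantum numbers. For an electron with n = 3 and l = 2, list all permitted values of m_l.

m_l takes every integer from −l to +l. With l = 2 that gives the 5 values -2, -1, 0, 1, 2.

-2, -1, 0, 1, 2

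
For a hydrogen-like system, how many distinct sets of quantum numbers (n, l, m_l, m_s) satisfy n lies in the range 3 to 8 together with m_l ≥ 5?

20

Per-shell orbital counts meeting the constraint:
n=6 → 1; n=7 → 3; n=8 → 6.
Orbitals: 1 + 3 + 6 = 10. Including both spin states (m_s = ±1/2) gives 2 × 10 = 20 states.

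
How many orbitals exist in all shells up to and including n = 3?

Total orbitals = 1² + 2² + 3² = 14.

14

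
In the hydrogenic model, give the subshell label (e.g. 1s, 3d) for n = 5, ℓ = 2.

ℓ = 2 corresponds to the letter 'd', so the subshell is 5d.

5d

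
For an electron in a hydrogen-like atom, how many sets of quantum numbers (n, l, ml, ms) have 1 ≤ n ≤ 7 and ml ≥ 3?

Per-shell orbital counts meeting the constraint:
n=4 → 1; n=5 → 3; n=6 → 6; n=7 → 10.
Orbitals: 1 + 3 + 6 + 10 = 20. Including both spin states (ms = ±1/2) gives 2 × 20 = 40 states.

40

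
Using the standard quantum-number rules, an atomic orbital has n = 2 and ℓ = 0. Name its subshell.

2s

ℓ = 0 corresponds to the letter 's', so the subshell is 2s.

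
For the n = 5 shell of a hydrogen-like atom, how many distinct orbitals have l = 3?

Per l-value: l=3 → 7.
Total orbitals: 7.

7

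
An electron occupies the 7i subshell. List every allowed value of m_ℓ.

The 7i subshell has ℓ = 6, and m_ℓ takes every integer from −ℓ to +ℓ. With ℓ = 6 that gives the 13 values -6, -5, -4, -3, -2, -1, 0, 1, 2, 3, 4, 5, 6.

-6, -5, -4, -3, -2, -1, 0, 1, 2, 3, 4, 5, 6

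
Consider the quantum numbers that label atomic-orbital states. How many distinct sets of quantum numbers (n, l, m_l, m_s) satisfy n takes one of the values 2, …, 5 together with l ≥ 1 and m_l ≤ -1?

40

Work shell by shell — for each n, count the (l, m_l) pairs that satisfy l ≥ 1 and m_l ≤ -1:
n=2 → 1; n=3 → 3; n=4 → 6; n=5 → 10.
Orbitals: 1 + 3 + 6 + 10 = 20. Including both spin states (m_s = ±1/2) gives 2 × 20 = 40 states.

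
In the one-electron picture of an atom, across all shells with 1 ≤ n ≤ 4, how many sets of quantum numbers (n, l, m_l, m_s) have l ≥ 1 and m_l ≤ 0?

For each n in the range, tally the orbitals obeying l ≥ 1 and m_l ≤ 0:
n=2 → 2; n=3 → 5; n=4 → 9.
Orbitals: 2 + 5 + 9 = 16. Including both spin states (m_s = ±1/2) gives 2 × 16 = 32 states.

32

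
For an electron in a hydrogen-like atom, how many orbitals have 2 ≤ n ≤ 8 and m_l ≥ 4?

20

Treat each shell separately and count matching orbitals:
n=5 → 1; n=6 → 3; n=7 → 6; n=8 → 10.
Total orbitals: 1 + 3 + 6 + 10 = 20.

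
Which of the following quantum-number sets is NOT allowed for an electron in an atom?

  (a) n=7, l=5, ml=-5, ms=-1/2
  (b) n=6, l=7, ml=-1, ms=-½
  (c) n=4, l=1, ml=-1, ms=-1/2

(b) has l = 7 ≥ n = 6, violating 0 ≤ l ≤ n−1.
The remaining sets (a), (c) satisfy all four rules.

(b)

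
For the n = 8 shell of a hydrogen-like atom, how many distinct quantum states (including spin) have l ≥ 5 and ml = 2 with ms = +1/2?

With n = 8 the allowed l are 0, 1, …, 7.
Contributions: l=5 → 1; l=6 → 1; l=7 → 1.
Orbitals: 1 + 1 + 1 = 3. With ms fixed to a single value there is one state per orbital, giving 3 states.

3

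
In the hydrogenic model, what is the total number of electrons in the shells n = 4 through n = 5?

Shell n has n² orbitals: 4²=16 + 5²=25 = 41 orbitals.
Two spin states per orbital: 2 × 41 = 82 electrons.

82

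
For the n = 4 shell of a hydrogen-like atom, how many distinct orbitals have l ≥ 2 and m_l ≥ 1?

5

For n = 4, l ranges over 0 … 3.
Orbitals with l ≥ 2 and m_l ≥ 1, by l: l=2 → 2; l=3 → 3.
Total orbitals: 2 + 3 = 5.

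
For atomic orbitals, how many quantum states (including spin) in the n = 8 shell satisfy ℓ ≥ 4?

96

Go through ℓ = 0, …, 7 (the values permitted for n = 8).
Orbitals with ℓ ≥ 4, by ℓ: ℓ=4 → 9; ℓ=5 → 11; ℓ=6 → 13; ℓ=7 → 15.
Orbitals: 9 + 11 + 13 + 15 = 48. Each orbital carries two spin states, so 48 × 2 = 96 states.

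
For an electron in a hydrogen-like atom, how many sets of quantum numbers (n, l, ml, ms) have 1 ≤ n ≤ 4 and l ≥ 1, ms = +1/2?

Go shell by shell, enumerating (l, ml) with l ≥ 1:
n=2 → 3; n=3 → 8; n=4 → 15.
Orbitals: 3 + 8 + 15 = 26. With ms fixed to +1/2 there is one state per orbital, so 26 states.

26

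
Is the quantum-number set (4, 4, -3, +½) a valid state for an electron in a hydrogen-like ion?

Invalid

The orbital quantum number must satisfy 0 ≤ l ≤ n−1. With n = 4 the allowed l values are 0, 1, 2, 3, so l = 4 is out of range.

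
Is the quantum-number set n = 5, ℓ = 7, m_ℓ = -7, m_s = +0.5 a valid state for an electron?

Not allowed

The orbital quantum number must satisfy 0 ≤ ℓ ≤ n−1. With n = 5 the allowed ℓ values are 0, 1, 2, 3, 4, so ℓ = 7 is out of range.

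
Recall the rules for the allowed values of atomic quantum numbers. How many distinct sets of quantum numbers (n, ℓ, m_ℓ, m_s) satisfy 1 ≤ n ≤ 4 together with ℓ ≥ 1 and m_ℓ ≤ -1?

20

Treat each shell separately and count matching orbitals:
n=2 → 1; n=3 → 3; n=4 → 6.
Orbitals: 1 + 3 + 6 = 10. Including both spin states (m_s = ±1/2) gives 2 × 10 = 20 states.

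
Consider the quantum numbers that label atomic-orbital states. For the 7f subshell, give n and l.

n = 7, l = 3

The leading integer gives n = 7; the letter 'f' means l = 3.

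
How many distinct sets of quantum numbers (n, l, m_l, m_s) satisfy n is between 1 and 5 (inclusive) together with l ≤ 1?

Count contributing orbitals for each principal shell:
n=1 → 1; n=2 → 4; n=3 → 4; n=4 → 4; n=5 → 4.
Orbitals: 1 + 4 + 4 + 4 + 4 = 17. Including both spin states (m_s = ±1/2) gives 2 × 17 = 34 states.

34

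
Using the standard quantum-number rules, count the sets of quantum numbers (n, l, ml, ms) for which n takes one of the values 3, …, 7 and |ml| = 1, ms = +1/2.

40

Count contributing orbitals for each principal shell:
n=3 → 4; n=4 → 6; n=5 → 8; n=6 → 10; n=7 → 12.
Orbitals: 4 + 6 + 8 + 10 + 12 = 40. With ms fixed to +1/2 there is one state per orbital, so 40 states.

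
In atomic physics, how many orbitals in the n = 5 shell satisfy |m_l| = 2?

Go through l = 0, …, 4 (the values permitted for n = 5).
Orbitals with |m_l| = 2, by l: l=2 → 2; l=3 → 2; l=4 → 2.
Total orbitals: 2 + 2 + 2 = 6.

6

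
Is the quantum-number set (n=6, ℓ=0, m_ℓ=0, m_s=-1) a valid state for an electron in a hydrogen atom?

Invalid

The spin quantum number for an electron can only be m_s = +1/2 or −1/2; m_s = -1 is not one of those.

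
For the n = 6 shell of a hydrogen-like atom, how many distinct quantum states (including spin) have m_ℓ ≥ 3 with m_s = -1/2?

6

Per ℓ-value: ℓ=3 → 1; ℓ=4 → 2; ℓ=5 → 3.
Orbitals: 1 + 2 + 3 = 6. With m_s fixed to a single value there is one state per orbital, giving 6 states.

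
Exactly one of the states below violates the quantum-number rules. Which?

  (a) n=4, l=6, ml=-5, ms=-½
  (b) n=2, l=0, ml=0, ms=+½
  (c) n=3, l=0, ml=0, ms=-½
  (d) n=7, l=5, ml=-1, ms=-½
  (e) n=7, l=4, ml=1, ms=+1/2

(a) has l = 6 ≥ n = 4, violating 0 ≤ l ≤ n−1.
The remaining sets (b), (c), (d), (e) satisfy all four rules.

(a)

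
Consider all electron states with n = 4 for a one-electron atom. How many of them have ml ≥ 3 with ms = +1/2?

Go through l = 0, …, 3 (the values permitted for n = 4).
The (l, ml) pairs meeting ml ≥ 3 give: l=3 → 1.
Orbitals: 1. With ms fixed to a single value there is one state per orbital, giving 1 state.

1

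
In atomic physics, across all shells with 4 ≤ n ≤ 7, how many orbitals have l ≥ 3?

90

Per-shell orbital counts meeting the constraint:
n=4 → 7; n=5 → 16; n=6 → 27; n=7 → 40.
Total orbitals: 7 + 16 + 27 + 40 = 90.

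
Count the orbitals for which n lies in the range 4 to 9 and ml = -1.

33

Per-shell orbital counts meeting the constraint:
n=4 → 3; n=5 → 4; n=6 → 5; n=7 → 6; n=8 → 7; n=9 → 8.
Total orbitals: 3 + 4 + 5 + 6 + 7 + 8 = 33.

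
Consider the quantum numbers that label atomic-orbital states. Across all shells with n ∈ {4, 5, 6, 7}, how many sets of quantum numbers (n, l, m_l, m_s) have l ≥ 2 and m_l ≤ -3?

40

Go shell by shell, enumerating (l, m_l) with l ≥ 2 and m_l ≤ -3:
n=4 → 1; n=5 → 3; n=6 → 6; n=7 → 10.
Orbitals: 1 + 3 + 6 + 10 = 20. Including both spin states (m_s = ±1/2) gives 2 × 20 = 40 states.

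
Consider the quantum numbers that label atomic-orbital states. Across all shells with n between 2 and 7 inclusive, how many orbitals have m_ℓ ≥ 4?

Go shell by shell, enumerating (ℓ, m_ℓ) with m_ℓ ≥ 4:
n=5 → 1; n=6 → 3; n=7 → 6.
Total orbitals: 1 + 3 + 6 = 10.

10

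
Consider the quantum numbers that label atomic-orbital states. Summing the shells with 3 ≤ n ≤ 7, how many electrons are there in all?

270

Shell n has n² orbitals: 3²=9 + 4²=16 + 5²=25 + 6²=36 + 7²=49 = 135 orbitals.
Two spin states per orbital: 2 × 135 = 270 electrons.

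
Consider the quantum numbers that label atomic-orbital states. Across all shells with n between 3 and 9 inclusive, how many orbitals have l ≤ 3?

Go shell by shell, enumerating (l, ml) with l ≤ 3:
n=3 → 9; n=4 → 16; n=5 → 16; n=6 → 16; n=7 → 16; n=8 → 16; n=9 → 16.
Total orbitals: 9 + 16 + 16 + 16 + 16 + 16 + 16 = 105.

105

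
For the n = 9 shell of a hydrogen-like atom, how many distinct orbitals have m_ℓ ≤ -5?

Go through ℓ = 0, …, 8 (the values permitted for n = 9).
Orbitals with m_ℓ ≤ -5, by ℓ: ℓ=5 → 1; ℓ=6 → 2; ℓ=7 → 3; ℓ=8 → 4.
Total orbitals: 1 + 2 + 3 + 4 = 10.

10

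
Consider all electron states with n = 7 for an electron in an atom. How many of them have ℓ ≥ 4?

Go through ℓ = 0, …, 6 (the values permitted for n = 7).
The (ℓ, m_ℓ) pairs meeting ℓ ≥ 4 give: ℓ=4 → 9; ℓ=5 → 11; ℓ=6 → 13.
Orbitals: 9 + 11 + 13 = 33. Each orbital carries two spin states, so 33 × 2 = 66 states.

66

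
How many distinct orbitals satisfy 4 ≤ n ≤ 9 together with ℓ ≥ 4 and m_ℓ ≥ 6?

For each n in the range, tally the orbitals obeying ℓ ≥ 4 and m_ℓ ≥ 6:
n=7 → 1; n=8 → 3; n=9 → 6.
Total orbitals: 1 + 3 + 6 = 10.

10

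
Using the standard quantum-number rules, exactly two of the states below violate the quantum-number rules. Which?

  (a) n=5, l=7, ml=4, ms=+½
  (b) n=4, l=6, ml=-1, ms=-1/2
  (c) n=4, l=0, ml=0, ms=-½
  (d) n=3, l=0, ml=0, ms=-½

(a) has l = 7 ≥ n = 5, violating 0 ≤ l ≤ n−1.
(b) has l = 6 ≥ n = 4, violating 0 ≤ l ≤ n−1.
The remaining sets (c), (d) satisfy all four rules.

(a) and (b)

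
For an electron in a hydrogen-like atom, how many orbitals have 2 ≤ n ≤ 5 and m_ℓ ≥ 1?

Per-shell orbital counts meeting the constraint:
n=2 → 1; n=3 → 3; n=4 → 6; n=5 → 10.
Total orbitals: 1 + 3 + 6 + 10 = 20.

20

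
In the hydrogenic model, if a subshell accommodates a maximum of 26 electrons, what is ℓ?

2(2ℓ+1) = 26 ⇒ 2ℓ+1 = 13 ⇒ ℓ = 6.

ℓ = 6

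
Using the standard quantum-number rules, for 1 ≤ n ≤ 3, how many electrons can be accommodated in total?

Total orbitals = 1² + 2² + 3² = 14. Doubling for spin gives 28 electrons.

28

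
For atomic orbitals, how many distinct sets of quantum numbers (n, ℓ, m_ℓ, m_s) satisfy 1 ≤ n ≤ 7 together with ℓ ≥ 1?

266

Per-shell orbital counts meeting the constraint:
n=2 → 3; n=3 → 8; n=4 → 15; n=5 → 24; n=6 → 35; n=7 → 48.
Orbitals: 3 + 8 + 15 + 24 + 35 + 48 = 133. Including both spin states (m_s = ±1/2) gives 2 × 133 = 266 states.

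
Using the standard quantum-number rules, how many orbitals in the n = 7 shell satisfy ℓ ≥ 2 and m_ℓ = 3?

4

With n = 7 the allowed ℓ are 0, 1, …, 6.
Per ℓ-value: ℓ=3 → 1; ℓ=4 → 1; ℓ=5 → 1; ℓ=6 → 1.
Total orbitals: 1 + 1 + 1 + 1 = 4.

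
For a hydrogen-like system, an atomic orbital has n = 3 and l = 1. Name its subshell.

3p

l = 1 corresponds to the letter 'p', so the subshell is 3p.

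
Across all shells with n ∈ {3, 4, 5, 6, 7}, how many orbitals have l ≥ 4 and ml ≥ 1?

28

Work shell by shell — for each n, count the (l, ml) pairs that satisfy l ≥ 4 and ml ≥ 1:
n=5 → 4; n=6 → 9; n=7 → 15.
Total orbitals: 4 + 9 + 15 = 28.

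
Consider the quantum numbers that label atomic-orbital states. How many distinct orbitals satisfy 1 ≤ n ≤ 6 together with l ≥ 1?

Work shell by shell — for each n, count the (l, m_l) pairs that satisfy l ≥ 1:
n=2 → 3; n=3 → 8; n=4 → 15; n=5 → 24; n=6 → 35.
Total orbitals: 3 + 8 + 15 + 24 + 35 = 85.

85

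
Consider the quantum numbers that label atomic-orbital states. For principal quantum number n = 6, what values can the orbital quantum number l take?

l is an integer with 0 ≤ l ≤ n−1, so for n = 6: l = 0, 1, 2, 3, 4, 5.

0, 1, 2, 3, 4, 5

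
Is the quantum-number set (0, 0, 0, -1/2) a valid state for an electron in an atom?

The principal quantum number must be a positive integer (n ≥ 1), but here n = 0.

No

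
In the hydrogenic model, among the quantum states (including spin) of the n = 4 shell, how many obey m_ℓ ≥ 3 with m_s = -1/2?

The n = 4 shell has ℓ = 0 through 3; check each.
Per ℓ-value: ℓ=3 → 1.
Orbitals: 1. With m_s fixed to a single value there is one state per orbital, giving 1 state.

1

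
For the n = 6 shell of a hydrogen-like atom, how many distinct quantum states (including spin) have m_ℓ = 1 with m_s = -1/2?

Go through ℓ = 0, …, 5 (the values permitted for n = 6).
Per ℓ-value: ℓ=1 → 1; ℓ=2 → 1; ℓ=3 → 1; ℓ=4 → 1; ℓ=5 → 1.
Orbitals: 1 + 1 + 1 + 1 + 1 = 5. With m_s fixed to a single value there is one state per orbital, giving 5 states.

5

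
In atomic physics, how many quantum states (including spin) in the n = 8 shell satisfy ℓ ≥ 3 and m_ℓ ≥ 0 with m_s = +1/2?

30

For n = 8, ℓ ranges over 0 … 7.
Orbitals with ℓ ≥ 3 and m_ℓ ≥ 0, by ℓ: ℓ=3 → 4; ℓ=4 → 5; ℓ=5 → 6; ℓ=6 → 7; ℓ=7 → 8.
Orbitals: 4 + 5 + 6 + 7 + 8 = 30. With m_s fixed to a single value there is one state per orbital, giving 30 states.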